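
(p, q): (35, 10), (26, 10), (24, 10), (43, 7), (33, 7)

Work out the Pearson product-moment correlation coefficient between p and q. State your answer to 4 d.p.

n = 5, Σp = 161, Σq = 44, Σp² = 5415, Σq² = 398, Σpq = 1382
nΣpq − ΣpΣq = 6910 − 7084 = -174
nΣp² − (Σp)² = 27075 − 25921 = 1154; nΣq² − (Σq)² = 1990 − 1936 = 54
r = -174 / √(1154 × 54) = -174 / 249.6317 ≈ -0.6970

-0.6970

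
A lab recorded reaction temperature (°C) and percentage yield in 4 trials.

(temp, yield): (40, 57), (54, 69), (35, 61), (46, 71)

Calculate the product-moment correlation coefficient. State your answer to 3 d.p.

0.737

n = 4, Σx = 175, Σy = 258, Σx² = 7857, Σy² = 16772, Σxy = 11407
nΣxy − ΣxΣy = 45628 − 45150 = 478
nΣx² − (Σx)² = 31428 − 30625 = 803; nΣy² − (Σy)² = 67088 − 66564 = 524
r = 478 / √(803 × 524) = 478 / 648.6694 ≈ 0.737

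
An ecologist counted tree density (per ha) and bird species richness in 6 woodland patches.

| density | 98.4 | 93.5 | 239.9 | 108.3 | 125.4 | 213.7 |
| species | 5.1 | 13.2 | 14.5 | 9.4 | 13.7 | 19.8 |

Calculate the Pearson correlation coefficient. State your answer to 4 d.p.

n = 6, Σx = 879.2, Σy = 75.7, Σx² = 149098.56, Σy² = 1078.59, Σxy = 12181.85
nΣxy − ΣxΣy = 73091.1 − 66555.44 = 6535.66
nΣx² − (Σx)² = 894591.36 − 772992.64 = 121598.72; nΣy² − (Σy)² = 6471.54 − 5730.49 = 741.05
r = 6535.66 / √(121598.72 × 741.05) = 6535.66 / 9492.6672 ≈ 0.6885

0.6885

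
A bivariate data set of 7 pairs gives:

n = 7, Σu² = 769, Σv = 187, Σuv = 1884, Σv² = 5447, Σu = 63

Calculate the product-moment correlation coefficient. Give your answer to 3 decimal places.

r = (nΣuv − ΣuΣv) / √[(nΣu² − (Σu)²)(nΣv² − (Σv)²)]
Numerator: 7×1884 − 63×187 = 1407
Denominator: √[(5383 − 3969)(38129 − 34969)] = √[1414 × 3160] = 2113.8212
r = 1407 / 2113.8212 ≈ 0.666

0.666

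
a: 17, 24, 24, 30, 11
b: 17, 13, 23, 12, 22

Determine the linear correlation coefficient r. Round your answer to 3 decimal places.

-0.606

n = 5, Σa = 106, Σb = 87, Σa² = 2462, Σb² = 1615, Σab = 1755
nΣab − ΣaΣb = 8775 − 9222 = -447
nΣa² − (Σa)² = 12310 − 11236 = 1074; nΣb² − (Σb)² = 8075 − 7569 = 506
r = -447 / √(1074 × 506) = -447 / 737.1865 ≈ -0.606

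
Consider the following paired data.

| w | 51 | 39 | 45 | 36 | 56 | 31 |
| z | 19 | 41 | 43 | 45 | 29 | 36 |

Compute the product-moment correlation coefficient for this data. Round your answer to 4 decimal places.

n = 6, Σw = 258, Σz = 213, Σw² = 11540, Σz² = 8053, Σwz = 8863
nΣwz − ΣwΣz = 53178 − 54954 = -1776
nΣw² − (Σw)² = 69240 − 66564 = 2676; nΣz² − (Σz)² = 48318 − 45369 = 2949
r = -1776 / √(2676 × 2949) = -1776 / 2809.1856 ≈ -0.6322

-0.6322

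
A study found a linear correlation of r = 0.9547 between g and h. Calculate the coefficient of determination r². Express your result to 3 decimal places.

r² = (0.9547)² = 0.911

0.911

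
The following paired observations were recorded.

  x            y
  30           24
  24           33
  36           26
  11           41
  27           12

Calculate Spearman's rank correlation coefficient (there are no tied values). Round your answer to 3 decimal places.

Rank x: 4, 2, 5, 1, 3
Rank y: 2, 4, 3, 5, 1
d = rank(x) − rank(y): 2, -2, 2, -4, 2; Σd² = 32
ρ = 1 − 6Σd² / [n(n²−1)] = 1 − 6×32 / (5×24) = 1 − 192/120 ≈ -0.600

-0.600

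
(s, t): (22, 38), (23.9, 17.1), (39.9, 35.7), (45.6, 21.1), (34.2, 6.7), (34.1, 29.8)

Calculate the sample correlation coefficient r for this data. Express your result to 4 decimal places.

-0.1151

n = 6, Σs = 199.7, Σt = 148.4, Σs² = 7059.03, Σt² = 4389.04, Σst = 4876.6
nΣst − ΣsΣt = 29259.6 − 29635.48 = -375.88
nΣs² − (Σs)² = 42354.18 − 39880.09 = 2474.09; nΣt² − (Σt)² = 26334.24 − 22022.56 = 4311.68
r = -375.88 / √(2474.09 × 4311.68) = -375.88 / 3266.1115 ≈ -0.1151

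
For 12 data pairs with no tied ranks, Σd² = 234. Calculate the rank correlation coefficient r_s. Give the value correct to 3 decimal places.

ρ = 1 − 6Σd² / [n(n²−1)] = 1 − 6×234 / (12×143)
  = 1 − 1404/1716 = 1 − 0.8182 ≈ 0.182

0.182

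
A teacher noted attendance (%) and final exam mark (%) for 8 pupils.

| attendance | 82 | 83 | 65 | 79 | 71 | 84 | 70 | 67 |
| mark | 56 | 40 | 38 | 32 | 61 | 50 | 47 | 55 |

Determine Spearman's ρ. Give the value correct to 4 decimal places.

Rank attendance: 6, 7, 1, 5, 4, 8, 3, 2
Rank mark: 7, 3, 2, 1, 8, 5, 4, 6
d = rank(attendance) − rank(mark): -1, 4, -1, 4, -4, 3, -1, -4; Σd² = 76
ρ = 1 − 6Σd² / [n(n²−1)] = 1 − 6×76 / (8×63) = 1 − 456/504 ≈ 0.0952

0.0952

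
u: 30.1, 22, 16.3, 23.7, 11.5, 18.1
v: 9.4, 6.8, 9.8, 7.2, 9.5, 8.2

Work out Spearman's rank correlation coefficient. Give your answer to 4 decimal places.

-0.5429

Rank u: 6, 4, 2, 5, 1, 3
Rank v: 4, 1, 6, 2, 5, 3
d = rank(u) − rank(v): 2, 3, -4, 3, -4, 0; Σd² = 54
ρ = 1 − 6Σd² / [n(n²−1)] = 1 − 6×54 / (6×35) = 1 − 324/210 ≈ -0.5429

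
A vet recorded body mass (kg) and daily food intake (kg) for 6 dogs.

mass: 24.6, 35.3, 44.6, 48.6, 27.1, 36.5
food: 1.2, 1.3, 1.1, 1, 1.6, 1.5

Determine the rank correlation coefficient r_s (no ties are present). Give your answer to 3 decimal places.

-0.600

Rank mass: 1, 3, 5, 6, 2, 4
Rank food: 3, 4, 2, 1, 6, 5
d = rank(mass) − rank(food): -2, -1, 3, 5, -4, -1; Σd² = 56
ρ = 1 − 6Σd² / [n(n²−1)] = 1 − 6×56 / (6×35) = 1 − 336/210 ≈ -0.600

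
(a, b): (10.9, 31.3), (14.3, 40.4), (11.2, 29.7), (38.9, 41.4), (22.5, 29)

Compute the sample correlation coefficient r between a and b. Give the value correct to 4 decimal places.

0.5415

n = 5, Σa = 97.8, Σb = 171.8, Σa² = 2468.2, Σb² = 6048.9, Σab = 3514.49
nΣab − ΣaΣb = 17572.45 − 16802.04 = 770.41
nΣa² − (Σa)² = 12341 − 9564.84 = 2776.16; nΣb² − (Σb)² = 30244.5 − 29515.24 = 729.26
r = 770.41 / √(2776.16 × 729.26) = 770.41 / 1422.8642 ≈ 0.5415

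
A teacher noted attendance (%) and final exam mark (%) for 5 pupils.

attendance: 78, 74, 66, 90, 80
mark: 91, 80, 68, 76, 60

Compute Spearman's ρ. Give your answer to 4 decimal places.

Rank attendance: 3, 2, 1, 5, 4
Rank mark: 5, 4, 2, 3, 1
d = rank(attendance) − rank(mark): -2, -2, -1, 2, 3; Σd² = 22
ρ = 1 − 6Σd² / [n(n²−1)] = 1 − 6×22 / (5×24) = 1 − 132/120 ≈ -0.1000

-0.1000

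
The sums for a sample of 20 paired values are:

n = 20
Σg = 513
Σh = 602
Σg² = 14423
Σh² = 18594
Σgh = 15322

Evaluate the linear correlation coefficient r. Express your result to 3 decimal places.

-0.154

r = (nΣgh − ΣgΣh) / √[(nΣg² − (Σg)²)(nΣh² − (Σh)²)]
Numerator: 20×15322 − 513×602 = -2386
Denominator: √[(288460 − 263169)(371880 − 362404)] = √[25291 × 9476] = 15480.8758
r = -2386 / 15480.8758 ≈ -0.154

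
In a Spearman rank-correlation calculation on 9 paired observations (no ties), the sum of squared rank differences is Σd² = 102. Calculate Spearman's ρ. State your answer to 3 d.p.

0.150

ρ = 1 − 6Σd² / [n(n²−1)] = 1 − 6×102 / (9×80)
  = 1 − 612/720 = 1 − 0.8500 ≈ 0.150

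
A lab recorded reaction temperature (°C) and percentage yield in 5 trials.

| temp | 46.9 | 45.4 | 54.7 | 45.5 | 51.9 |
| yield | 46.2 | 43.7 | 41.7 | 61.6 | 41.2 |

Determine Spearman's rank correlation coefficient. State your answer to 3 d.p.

-0.600

Rank temp: 3, 1, 5, 2, 4
Rank yield: 4, 3, 2, 5, 1
d = rank(temp) − rank(yield): -1, -2, 3, -3, 3; Σd² = 32
ρ = 1 − 6Σd² / [n(n²−1)] = 1 − 6×32 / (5×24) = 1 − 192/120 ≈ -0.600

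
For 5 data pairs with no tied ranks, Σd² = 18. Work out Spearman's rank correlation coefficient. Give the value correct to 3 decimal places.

0.100

ρ = 1 − 6Σd² / [n(n²−1)] = 1 − 6×18 / (5×24)
  = 1 − 108/120 = 1 − 0.9000 ≈ 0.100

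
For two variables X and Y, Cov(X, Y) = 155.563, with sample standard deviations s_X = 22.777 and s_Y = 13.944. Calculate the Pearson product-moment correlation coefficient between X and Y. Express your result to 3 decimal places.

r = Cov(X,Y) / (s_X · s_Y) = 155.563 / (22.777 × 13.944)
  = 155.563 / 317.6025 ≈ 0.490

0.490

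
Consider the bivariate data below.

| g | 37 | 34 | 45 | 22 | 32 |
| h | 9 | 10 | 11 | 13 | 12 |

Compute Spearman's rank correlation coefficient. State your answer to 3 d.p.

-0.700

Rank g: 4, 3, 5, 1, 2
Rank h: 1, 2, 3, 5, 4
d = rank(g) − rank(h): 3, 1, 2, -4, -2; Σd² = 34
ρ = 1 − 6Σd² / [n(n²−1)] = 1 − 6×34 / (5×24) = 1 − 204/120 ≈ -0.700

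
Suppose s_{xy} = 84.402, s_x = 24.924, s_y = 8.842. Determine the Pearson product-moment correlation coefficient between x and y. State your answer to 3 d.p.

r = Cov(x,y) / (s_x · s_y) = 84.402 / (24.924 × 8.842)
  = 84.402 / 220.3780 ≈ 0.383

0.383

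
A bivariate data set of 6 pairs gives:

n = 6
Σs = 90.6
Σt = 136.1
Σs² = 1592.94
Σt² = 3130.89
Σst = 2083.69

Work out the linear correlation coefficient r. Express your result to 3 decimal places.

r = (nΣst − ΣsΣt) / √[(nΣs² − (Σs)²)(nΣt² − (Σt)²)]
Numerator: 6×2083.69 − 90.6×136.1 = 171.48
Denominator: √[(9557.64 − 8208.36)(18785.34 − 18523.21)] = √[1349.28 × 262.13] = 594.7157
r = 171.48 / 594.7157 ≈ 0.288

0.288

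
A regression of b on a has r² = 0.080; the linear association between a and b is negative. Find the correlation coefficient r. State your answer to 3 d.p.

-0.283

|r| = √0.080 = 0.283
The association is negative, so r = −0.283.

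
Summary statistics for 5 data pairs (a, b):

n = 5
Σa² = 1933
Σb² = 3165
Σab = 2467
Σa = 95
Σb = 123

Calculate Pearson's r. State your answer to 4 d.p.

0.9739

r = (nΣab − ΣaΣb) / √[(nΣa² − (Σa)²)(nΣb² − (Σb)²)]
Numerator: 5×2467 − 95×123 = 650
Denominator: √[(9665 − 9025)(15825 − 15129)] = √[640 × 696] = 667.4129
r = 650 / 667.4129 ≈ 0.9739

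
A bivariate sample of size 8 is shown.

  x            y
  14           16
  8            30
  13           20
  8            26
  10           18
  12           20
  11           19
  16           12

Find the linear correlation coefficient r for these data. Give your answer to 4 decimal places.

n = 8, Σx = 92, Σy = 161, Σx² = 1114, Σy² = 3461, Σxy = 1753
nΣxy − ΣxΣy = 14024 − 14812 = -788
nΣx² − (Σx)² = 8912 − 8464 = 448; nΣy² − (Σy)² = 27688 − 25921 = 1767
r = -788 / √(448 × 1767) = -788 / 889.7280 ≈ -0.8857

-0.8857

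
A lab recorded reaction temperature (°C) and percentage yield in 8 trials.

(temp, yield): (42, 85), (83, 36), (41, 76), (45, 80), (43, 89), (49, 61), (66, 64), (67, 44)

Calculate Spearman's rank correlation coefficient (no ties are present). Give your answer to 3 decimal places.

Rank temp: 2, 8, 1, 4, 3, 5, 6, 7
Rank yield: 7, 1, 5, 6, 8, 3, 4, 2
d = rank(temp) − rank(yield): -5, 7, -4, -2, -5, 2, 2, 5; Σd² = 152
ρ = 1 − 6Σd² / [n(n²−1)] = 1 − 6×152 / (8×63) = 1 − 912/504 ≈ -0.810

-0.810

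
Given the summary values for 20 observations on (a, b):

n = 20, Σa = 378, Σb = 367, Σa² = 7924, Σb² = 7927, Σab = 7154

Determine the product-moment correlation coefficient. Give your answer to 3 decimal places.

0.226

r = (nΣab − ΣaΣb) / √[(nΣa² − (Σa)²)(nΣb² − (Σb)²)]
Numerator: 20×7154 − 378×367 = 4354
Denominator: √[(158480 − 142884)(158540 − 134689)] = √[15596 × 23851] = 19286.7881
r = 4354 / 19286.7881 ≈ 0.226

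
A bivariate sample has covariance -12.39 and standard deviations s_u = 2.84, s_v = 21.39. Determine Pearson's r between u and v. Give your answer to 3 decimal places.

-0.204

r = Cov(u,v) / (s_u · s_v) = -12.39 / (2.84 × 21.39)
  = -12.39 / 60.7476 ≈ -0.204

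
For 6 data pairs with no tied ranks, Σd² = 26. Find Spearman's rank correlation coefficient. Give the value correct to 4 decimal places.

0.2571

ρ = 1 − 6Σd² / [n(n²−1)] = 1 − 6×26 / (6×35)
  = 1 − 156/210 = 1 − 0.74286 ≈ 0.2571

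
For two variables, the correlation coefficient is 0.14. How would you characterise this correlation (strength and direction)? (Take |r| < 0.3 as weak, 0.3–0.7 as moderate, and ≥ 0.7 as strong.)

r = 0.14 > 0 so the relationship is positive.
|r| = 0.14, which falls in the weak range.

weak positive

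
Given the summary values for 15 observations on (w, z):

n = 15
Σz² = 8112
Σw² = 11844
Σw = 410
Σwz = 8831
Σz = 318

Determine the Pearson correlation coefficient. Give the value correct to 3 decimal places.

0.149

r = (nΣwz − ΣwΣz) / √[(nΣw² − (Σw)²)(nΣz² − (Σz)²)]
Numerator: 15×8831 − 410×318 = 2085
Denominator: √[(177660 − 168100)(121680 − 101124)] = √[9560 × 20556] = 14018.3936
r = 2085 / 14018.3936 ≈ 0.149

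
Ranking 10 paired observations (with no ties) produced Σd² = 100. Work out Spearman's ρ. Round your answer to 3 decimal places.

ρ = 1 − 6Σd² / [n(n²−1)] = 1 − 6×100 / (10×99)
  = 1 − 600/990 = 1 − 0.6061 ≈ 0.394

0.394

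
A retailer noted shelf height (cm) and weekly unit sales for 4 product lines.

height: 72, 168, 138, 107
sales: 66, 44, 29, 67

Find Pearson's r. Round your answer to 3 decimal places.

n = 4, Σx = 485, Σy = 206, Σx² = 63901, Σy² = 11622, Σxy = 23315
nΣxy − ΣxΣy = 93260 − 99910 = -6650
nΣx² − (Σx)² = 255604 − 235225 = 20379; nΣy² − (Σy)² = 46488 − 42436 = 4052
r = -6650 / √(20379 × 4052) = -6650 / 9087.1177 ≈ -0.732

-0.732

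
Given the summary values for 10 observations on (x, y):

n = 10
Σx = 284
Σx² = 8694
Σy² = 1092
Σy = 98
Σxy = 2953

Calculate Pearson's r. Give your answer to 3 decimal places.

r = (nΣxy − ΣxΣy) / √[(nΣx² − (Σx)²)(nΣy² − (Σy)²)]
Numerator: 10×2953 − 284×98 = 1698
Denominator: √[(86940 − 80656)(10920 − 9604)] = √[6284 × 1316] = 2875.7163
r = 1698 / 2875.7163 ≈ 0.590

0.590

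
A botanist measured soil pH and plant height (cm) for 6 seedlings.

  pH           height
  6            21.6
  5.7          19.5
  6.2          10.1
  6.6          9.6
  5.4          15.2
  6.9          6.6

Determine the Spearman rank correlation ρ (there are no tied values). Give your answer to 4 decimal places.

Rank pH: 3, 2, 4, 5, 1, 6
Rank height: 6, 5, 3, 2, 4, 1
d = rank(pH) − rank(height): -3, -3, 1, 3, -3, 5; Σd² = 62
ρ = 1 − 6Σd² / [n(n²−1)] = 1 − 6×62 / (6×35) = 1 − 372/210 ≈ -0.7714

-0.7714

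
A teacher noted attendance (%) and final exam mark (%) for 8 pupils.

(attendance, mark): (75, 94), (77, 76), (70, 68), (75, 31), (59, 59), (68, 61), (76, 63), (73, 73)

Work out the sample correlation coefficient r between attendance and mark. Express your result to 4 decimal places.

0.1741

n = 8, Σx = 573, Σy = 525, Σx² = 41289, Σy² = 36697, Σxy = 37733
nΣxy − ΣxΣy = 301864 − 300825 = 1039
nΣx² − (Σx)² = 330312 − 328329 = 1983; nΣy² − (Σy)² = 293576 − 275625 = 17951
r = 1039 / √(1983 × 17951) = 1039 / 5966.3082 ≈ 0.1741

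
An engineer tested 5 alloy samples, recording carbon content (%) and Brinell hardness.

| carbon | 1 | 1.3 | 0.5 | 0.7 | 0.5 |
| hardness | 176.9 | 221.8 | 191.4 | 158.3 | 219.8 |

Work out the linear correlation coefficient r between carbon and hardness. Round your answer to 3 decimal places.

0.186

n = 5, Σx = 4, Σy = 968.2, Σx² = 3.68, Σy² = 190493.74, Σxy = 781.65
nΣxy − ΣxΣy = 3908.25 − 3872.8 = 35.45
nΣx² − (Σx)² = 18.4 − 16 = 2.4; nΣy² − (Σy)² = 952468.7 − 937411.24 = 15057.46
r = 35.45 / √(2.4 × 15057.46) = 35.45 / 190.0997 ≈ 0.186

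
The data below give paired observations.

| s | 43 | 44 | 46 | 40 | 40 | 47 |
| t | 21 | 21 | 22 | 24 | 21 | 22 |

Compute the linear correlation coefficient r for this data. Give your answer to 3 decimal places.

n = 6, Σs = 260, Σt = 131, Σs² = 11310, Σt² = 2867, Σst = 5673
nΣst − ΣsΣt = 34038 − 34060 = -22
nΣs² − (Σs)² = 67860 − 67600 = 260; nΣt² − (Σt)² = 17202 − 17161 = 41
r = -22 / √(260 × 41) = -22 / 103.2473 ≈ -0.213

-0.213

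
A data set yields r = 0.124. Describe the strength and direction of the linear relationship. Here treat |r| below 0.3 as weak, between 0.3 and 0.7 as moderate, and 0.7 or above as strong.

weak positive

r = 0.124 > 0 so the relationship is positive.
|r| = 0.124, which falls in the weak range.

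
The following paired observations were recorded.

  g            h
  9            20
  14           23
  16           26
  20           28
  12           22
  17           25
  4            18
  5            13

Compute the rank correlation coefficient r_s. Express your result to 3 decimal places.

Rank g: 3, 5, 6, 8, 4, 7, 1, 2
Rank h: 3, 5, 7, 8, 4, 6, 2, 1
d = rank(g) − rank(h): 0, 0, -1, 0, 0, 1, -1, 1; Σd² = 4
ρ = 1 − 6Σd² / [n(n²−1)] = 1 − 6×4 / (8×63) = 1 − 24/504 ≈ 0.952

0.952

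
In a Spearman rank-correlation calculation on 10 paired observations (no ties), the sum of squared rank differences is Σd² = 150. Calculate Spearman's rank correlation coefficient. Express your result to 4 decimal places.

0.0909

ρ = 1 − 6Σd² / [n(n²−1)] = 1 − 6×150 / (10×99)
  = 1 − 900/990 = 1 − 0.90909 ≈ 0.0909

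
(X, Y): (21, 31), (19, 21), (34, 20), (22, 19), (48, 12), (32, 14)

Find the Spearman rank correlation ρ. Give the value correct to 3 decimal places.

Rank X: 2, 1, 5, 3, 6, 4
Rank Y: 6, 5, 4, 3, 1, 2
d = rank(X) − rank(Y): -4, -4, 1, 0, 5, 2; Σd² = 62
ρ = 1 − 6Σd² / [n(n²−1)] = 1 − 6×62 / (6×35) = 1 − 372/210 ≈ -0.771

-0.771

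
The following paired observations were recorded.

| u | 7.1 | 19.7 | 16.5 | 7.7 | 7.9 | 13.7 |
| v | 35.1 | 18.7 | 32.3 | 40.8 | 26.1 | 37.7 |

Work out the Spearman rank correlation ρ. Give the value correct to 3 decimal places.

Rank u: 1, 6, 5, 2, 3, 4
Rank v: 4, 1, 3, 6, 2, 5
d = rank(u) − rank(v): -3, 5, 2, -4, 1, -1; Σd² = 56
ρ = 1 − 6Σd² / [n(n²−1)] = 1 − 6×56 / (6×35) = 1 − 336/210 ≈ -0.600

-0.600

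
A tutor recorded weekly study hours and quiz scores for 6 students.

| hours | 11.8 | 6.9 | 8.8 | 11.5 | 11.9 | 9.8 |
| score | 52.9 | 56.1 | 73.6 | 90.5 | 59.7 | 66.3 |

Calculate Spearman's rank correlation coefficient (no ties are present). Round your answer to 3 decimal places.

-0.143

Rank hours: 5, 1, 2, 4, 6, 3
Rank score: 1, 2, 5, 6, 3, 4
d = rank(hours) − rank(score): 4, -1, -3, -2, 3, -1; Σd² = 40
ρ = 1 − 6Σd² / [n(n²−1)] = 1 − 6×40 / (6×35) = 1 − 240/210 ≈ -0.143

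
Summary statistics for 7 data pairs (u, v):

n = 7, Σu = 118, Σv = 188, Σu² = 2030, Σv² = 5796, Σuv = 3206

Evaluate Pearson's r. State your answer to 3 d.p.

0.211

r = (nΣuv − ΣuΣv) / √[(nΣu² − (Σu)²)(nΣv² − (Σv)²)]
Numerator: 7×3206 − 118×188 = 258
Denominator: √[(14210 − 13924)(40572 − 35344)] = √[286 × 5228] = 1222.7870
r = 258 / 1222.7870 ≈ 0.211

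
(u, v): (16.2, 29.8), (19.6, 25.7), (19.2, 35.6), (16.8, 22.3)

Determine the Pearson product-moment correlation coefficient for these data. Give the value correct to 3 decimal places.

0.312

n = 4, Σu = 71.8, Σv = 113.4, Σu² = 1297.48, Σv² = 3313.18, Σuv = 2044.64
nΣuv − ΣuΣv = 8178.56 − 8142.12 = 36.44
nΣu² − (Σu)² = 5189.92 − 5155.24 = 34.68; nΣv² − (Σv)² = 13252.72 − 12859.56 = 393.16
r = 36.44 / √(34.68 × 393.16) = 36.44 / 116.7681 ≈ 0.312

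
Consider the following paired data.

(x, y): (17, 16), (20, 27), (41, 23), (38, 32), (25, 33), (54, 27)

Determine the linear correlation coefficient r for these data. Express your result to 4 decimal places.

0.2669

n = 6, Σx = 195, Σy = 158, Σx² = 7355, Σy² = 4356, Σxy = 5254
nΣxy − ΣxΣy = 31524 − 30810 = 714
nΣx² − (Σx)² = 44130 − 38025 = 6105; nΣy² − (Σy)² = 26136 − 24964 = 1172
r = 714 / √(6105 × 1172) = 714 / 2674.8944 ≈ 0.2669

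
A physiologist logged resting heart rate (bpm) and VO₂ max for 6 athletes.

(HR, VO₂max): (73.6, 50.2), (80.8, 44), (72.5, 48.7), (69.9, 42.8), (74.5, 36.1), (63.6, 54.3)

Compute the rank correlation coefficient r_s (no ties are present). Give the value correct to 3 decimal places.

-0.486

Rank HR: 4, 6, 3, 2, 5, 1
Rank VO₂max: 5, 3, 4, 2, 1, 6
d = rank(HR) − rank(VO₂max): -1, 3, -1, 0, 4, -5; Σd² = 52
ρ = 1 − 6Σd² / [n(n²−1)] = 1 − 6×52 / (6×35) = 1 − 312/210 ≈ -0.486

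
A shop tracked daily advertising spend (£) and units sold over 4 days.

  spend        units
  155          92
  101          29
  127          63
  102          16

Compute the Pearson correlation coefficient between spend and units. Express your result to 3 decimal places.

0.980

n = 4, Σx = 485, Σy = 200, Σx² = 60759, Σy² = 13530, Σxy = 26822
nΣxy − ΣxΣy = 107288 − 97000 = 10288
nΣx² − (Σx)² = 243036 − 235225 = 7811; nΣy² − (Σy)² = 54120 − 40000 = 14120
r = 10288 / √(7811 × 14120) = 10288 / 10501.9674 ≈ 0.980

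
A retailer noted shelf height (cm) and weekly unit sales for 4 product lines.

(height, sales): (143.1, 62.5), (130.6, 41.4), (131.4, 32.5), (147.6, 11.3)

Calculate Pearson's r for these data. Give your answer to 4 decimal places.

-0.2210

n = 4, Σx = 552.7, Σy = 147.7, Σx² = 76585.69, Σy² = 6804.15, Σxy = 20288.97
nΣxy − ΣxΣy = 81155.88 − 81633.79 = -477.91
nΣx² − (Σx)² = 306342.76 − 305477.29 = 865.47; nΣy² − (Σy)² = 27216.6 − 21815.29 = 5401.31
r = -477.91 / √(865.47 × 5401.31) = -477.91 / 2162.0989 ≈ -0.2210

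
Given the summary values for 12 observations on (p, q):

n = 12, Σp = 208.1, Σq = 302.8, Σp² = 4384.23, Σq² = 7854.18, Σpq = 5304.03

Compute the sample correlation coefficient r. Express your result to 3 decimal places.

0.130

r = (nΣpq − ΣpΣq) / √[(nΣp² − (Σp)²)(nΣq² − (Σq)²)]
Numerator: 12×5304.03 − 208.1×302.8 = 635.68
Denominator: √[(52610.76 − 43305.61)(94250.16 − 91687.84)] = √[9305.15 × 2562.32] = 4882.9061
r = 635.68 / 4882.9061 ≈ 0.130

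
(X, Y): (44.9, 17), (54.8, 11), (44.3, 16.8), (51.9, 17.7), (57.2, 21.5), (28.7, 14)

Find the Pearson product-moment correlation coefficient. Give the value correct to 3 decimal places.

n = 6, ΣX = 281.8, ΣY = 98, ΣX² = 13770.68, ΣY² = 1663.78, ΣXY = 4660.57
nΣXY − ΣXΣY = 27963.42 − 27616.4 = 347.02
nΣX² − (ΣX)² = 82624.08 − 79411.24 = 3212.84; nΣY² − (ΣY)² = 9982.68 − 9604 = 378.68
r = 347.02 / √(3212.84 × 378.68) = 347.02 / 1103.0133 ≈ 0.315

0.315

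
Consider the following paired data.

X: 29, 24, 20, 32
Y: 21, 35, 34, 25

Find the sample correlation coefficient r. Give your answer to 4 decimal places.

-0.8218

n = 4, ΣX = 105, ΣY = 115, ΣX² = 2841, ΣY² = 3447, ΣXY = 2929
nΣXY − ΣXΣY = 11716 − 12075 = -359
nΣX² − (ΣX)² = 11364 − 11025 = 339; nΣY² − (ΣY)² = 13788 − 13225 = 563
r = -359 / √(339 × 563) = -359 / 436.8718 ≈ -0.8218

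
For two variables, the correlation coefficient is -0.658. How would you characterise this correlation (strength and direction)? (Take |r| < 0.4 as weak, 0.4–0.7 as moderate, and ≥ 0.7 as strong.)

r = -0.658 < 0 so the relationship is negative.
|r| = 0.658, which falls in the moderate range.

moderate negative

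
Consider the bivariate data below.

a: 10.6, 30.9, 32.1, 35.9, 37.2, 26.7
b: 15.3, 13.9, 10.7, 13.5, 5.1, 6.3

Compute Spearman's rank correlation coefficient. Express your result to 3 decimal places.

Rank a: 1, 3, 4, 5, 6, 2
Rank b: 6, 5, 3, 4, 1, 2
d = rank(a) − rank(b): -5, -2, 1, 1, 5, 0; Σd² = 56
ρ = 1 − 6Σd² / [n(n²−1)] = 1 − 6×56 / (6×35) = 1 − 336/210 ≈ -0.600

-0.600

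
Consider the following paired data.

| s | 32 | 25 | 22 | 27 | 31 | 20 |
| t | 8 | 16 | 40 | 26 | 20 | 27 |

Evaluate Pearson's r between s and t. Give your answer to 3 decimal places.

-0.714

n = 6, Σs = 157, Σt = 137, Σs² = 4223, Σt² = 3725, Σst = 3398
nΣst − ΣsΣt = 20388 − 21509 = -1121
nΣs² − (Σs)² = 25338 − 24649 = 689; nΣt² − (Σt)² = 22350 − 18769 = 3581
r = -1121 / √(689 × 3581) = -1121 / 1570.7670 ≈ -0.714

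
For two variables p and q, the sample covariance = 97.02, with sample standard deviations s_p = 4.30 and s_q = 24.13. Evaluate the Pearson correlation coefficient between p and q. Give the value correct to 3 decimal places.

r = Cov(p,q) / (s_p · s_q) = 97.02 / (4.30 × 24.13)
  = 97.02 / 103.7590 ≈ 0.935

0.935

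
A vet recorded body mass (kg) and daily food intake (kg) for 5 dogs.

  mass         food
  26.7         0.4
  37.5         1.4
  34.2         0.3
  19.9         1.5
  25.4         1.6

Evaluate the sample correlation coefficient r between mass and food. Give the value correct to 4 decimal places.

n = 5, Σx = 143.7, Σy = 5.2, Σx² = 4329.95, Σy² = 7.02, Σxy = 143.93
nΣxy − ΣxΣy = 719.65 − 747.24 = -27.59
nΣx² − (Σx)² = 21649.75 − 20649.69 = 1000.06; nΣy² − (Σy)² = 35.1 − 27.04 = 8.06
r = -27.59 / √(1000.06 × 8.06) = -27.59 / 89.7802 ≈ -0.3073

-0.3073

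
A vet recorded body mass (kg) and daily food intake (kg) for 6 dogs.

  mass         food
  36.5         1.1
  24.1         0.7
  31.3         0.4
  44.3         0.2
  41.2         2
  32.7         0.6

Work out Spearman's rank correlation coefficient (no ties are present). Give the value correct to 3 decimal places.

-0.029

Rank mass: 4, 1, 2, 6, 5, 3
Rank food: 5, 4, 2, 1, 6, 3
d = rank(mass) − rank(food): -1, -3, 0, 5, -1, 0; Σd² = 36
ρ = 1 − 6Σd² / [n(n²−1)] = 1 − 6×36 / (6×35) = 1 − 216/210 ≈ -0.029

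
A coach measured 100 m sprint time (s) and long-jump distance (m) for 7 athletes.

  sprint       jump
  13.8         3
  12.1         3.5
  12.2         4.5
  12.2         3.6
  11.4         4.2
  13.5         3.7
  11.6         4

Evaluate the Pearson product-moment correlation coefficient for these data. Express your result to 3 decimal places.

-0.666

n = 7, Σx = 86.8, Σy = 26.5, Σx² = 1081.3, Σy² = 101.79, Σxy = 326.8
nΣxy − ΣxΣy = 2287.6 − 2300.2 = -12.6
nΣx² − (Σx)² = 7569.1 − 7534.24 = 34.86; nΣy² − (Σy)² = 712.53 − 702.25 = 10.28
r = -12.6 / √(34.86 × 10.28) = -12.6 / 18.9304 ≈ -0.666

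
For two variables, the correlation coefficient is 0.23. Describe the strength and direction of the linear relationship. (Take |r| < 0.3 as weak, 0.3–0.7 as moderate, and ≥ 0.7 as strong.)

weak positive

r = 0.23 > 0 so the relationship is positive.
|r| = 0.23, which falls in the weak range.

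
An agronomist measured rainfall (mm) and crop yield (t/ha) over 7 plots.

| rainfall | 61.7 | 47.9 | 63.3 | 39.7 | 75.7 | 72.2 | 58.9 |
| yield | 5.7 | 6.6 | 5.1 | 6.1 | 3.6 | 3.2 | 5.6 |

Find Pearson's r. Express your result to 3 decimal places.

n = 7, Σx = 419.4, Σy = 35.9, Σx² = 26096.82, Σy² = 193.83, Σxy = 2066.23
nΣxy − ΣxΣy = 14463.61 − 15056.46 = -592.85
nΣx² − (Σx)² = 182677.74 − 175896.36 = 6781.38; nΣy² − (Σy)² = 1356.81 − 1288.81 = 68
r = -592.85 / √(6781.38 × 68) = -592.85 / 679.0684 ≈ -0.873

-0.873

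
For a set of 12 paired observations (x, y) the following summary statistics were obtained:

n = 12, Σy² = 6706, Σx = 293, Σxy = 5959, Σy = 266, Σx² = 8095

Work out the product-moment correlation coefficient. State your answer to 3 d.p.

-0.614

r = (nΣxy − ΣxΣy) / √[(nΣx² − (Σx)²)(nΣy² − (Σy)²)]
Numerator: 12×5959 − 293×266 = -6430
Denominator: √[(97140 − 85849)(80472 − 70756)] = √[11291 × 9716] = 10473.9370
r = -6430 / 10473.9370 ≈ -0.614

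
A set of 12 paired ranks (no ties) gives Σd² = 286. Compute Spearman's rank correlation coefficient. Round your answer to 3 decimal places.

ρ = 1 − 6Σd² / [n(n²−1)] = 1 − 6×286 / (12×143)
  = 1 − 1716/1716 = 1 − 1.0000 ≈ 0.000

0.000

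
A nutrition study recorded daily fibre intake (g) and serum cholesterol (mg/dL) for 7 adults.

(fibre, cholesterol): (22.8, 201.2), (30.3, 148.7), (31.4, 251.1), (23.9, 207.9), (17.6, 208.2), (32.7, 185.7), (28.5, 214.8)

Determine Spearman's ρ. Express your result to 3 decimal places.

Rank fibre: 2, 5, 6, 3, 1, 7, 4
Rank cholesterol: 3, 1, 7, 4, 5, 2, 6
d = rank(fibre) − rank(cholesterol): -1, 4, -1, -1, -4, 5, -2; Σd² = 64
ρ = 1 − 6Σd² / [n(n²−1)] = 1 − 6×64 / (7×48) = 1 − 384/336 ≈ -0.143

-0.143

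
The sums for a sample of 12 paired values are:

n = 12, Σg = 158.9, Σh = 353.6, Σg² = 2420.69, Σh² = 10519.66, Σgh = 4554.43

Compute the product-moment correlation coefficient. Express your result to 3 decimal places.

r = (nΣgh − ΣgΣh) / √[(nΣg² − (Σg)²)(nΣh² − (Σh)²)]
Numerator: 12×4554.43 − 158.9×353.6 = -1533.88
Denominator: √[(29048.28 − 25249.21)(126235.92 − 125032.96)] = √[3799.07 × 1202.96] = 2137.7861
r = -1533.88 / 2137.7861 ≈ -0.718

-0.718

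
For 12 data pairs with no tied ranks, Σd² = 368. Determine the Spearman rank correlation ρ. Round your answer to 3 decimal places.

ρ = 1 − 6Σd² / [n(n²−1)] = 1 − 6×368 / (12×143)
  = 1 − 2208/1716 = 1 − 1.2867 ≈ -0.287

-0.287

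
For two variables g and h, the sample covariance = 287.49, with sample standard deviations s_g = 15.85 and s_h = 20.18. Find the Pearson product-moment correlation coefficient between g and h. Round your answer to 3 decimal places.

r = Cov(g,h) / (s_g · s_h) = 287.49 / (15.85 × 20.18)
  = 287.49 / 319.8530 ≈ 0.899

0.899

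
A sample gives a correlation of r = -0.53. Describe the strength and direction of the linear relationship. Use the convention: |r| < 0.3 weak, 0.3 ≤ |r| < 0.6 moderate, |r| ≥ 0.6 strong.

moderate negative

r = -0.53 < 0 so the relationship is negative.
|r| = 0.53, which falls in the moderate range.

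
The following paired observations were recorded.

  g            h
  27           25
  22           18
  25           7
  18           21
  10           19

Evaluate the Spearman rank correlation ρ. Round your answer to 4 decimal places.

Rank g: 5, 3, 4, 2, 1
Rank h: 5, 2, 1, 4, 3
d = rank(g) − rank(h): 0, 1, 3, -2, -2; Σd² = 18
ρ = 1 − 6Σd² / [n(n²−1)] = 1 − 6×18 / (5×24) = 1 − 108/120 ≈ 0.1000

0.1000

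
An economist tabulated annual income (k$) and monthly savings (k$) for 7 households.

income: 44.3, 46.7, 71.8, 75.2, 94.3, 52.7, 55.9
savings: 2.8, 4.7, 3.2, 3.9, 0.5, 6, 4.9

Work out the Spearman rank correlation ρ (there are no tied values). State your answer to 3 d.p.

Rank income: 1, 2, 5, 6, 7, 3, 4
Rank savings: 2, 5, 3, 4, 1, 7, 6
d = rank(income) − rank(savings): -1, -3, 2, 2, 6, -4, -2; Σd² = 74
ρ = 1 − 6Σd² / [n(n²−1)] = 1 − 6×74 / (7×48) = 1 − 444/336 ≈ -0.321

-0.321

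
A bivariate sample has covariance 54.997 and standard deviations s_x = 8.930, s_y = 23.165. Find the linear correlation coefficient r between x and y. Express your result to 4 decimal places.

r = Cov(x,y) / (s_x · s_y) = 54.997 / (8.930 × 23.165)
  = 54.997 / 206.8634 ≈ 0.2659

0.2659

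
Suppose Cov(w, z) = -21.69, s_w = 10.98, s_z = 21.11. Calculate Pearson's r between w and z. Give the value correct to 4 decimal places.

r = Cov(w,z) / (s_w · s_z) = -21.69 / (10.98 × 21.11)
  = -21.69 / 231.7878 ≈ -0.0936

-0.0936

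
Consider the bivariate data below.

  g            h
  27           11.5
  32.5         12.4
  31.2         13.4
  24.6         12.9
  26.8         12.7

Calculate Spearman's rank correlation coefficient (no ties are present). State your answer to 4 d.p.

-0.2000

Rank g: 3, 5, 4, 1, 2
Rank h: 1, 2, 5, 4, 3
d = rank(g) − rank(h): 2, 3, -1, -3, -1; Σd² = 24
ρ = 1 − 6Σd² / [n(n²−1)] = 1 − 6×24 / (5×24) = 1 − 144/120 ≈ -0.2000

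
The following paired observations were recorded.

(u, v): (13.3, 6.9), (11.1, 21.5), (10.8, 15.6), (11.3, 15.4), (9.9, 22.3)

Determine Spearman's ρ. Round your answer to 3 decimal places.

Rank u: 5, 3, 2, 4, 1
Rank v: 1, 4, 3, 2, 5
d = rank(u) − rank(v): 4, -1, -1, 2, -4; Σd² = 38
ρ = 1 − 6Σd² / [n(n²−1)] = 1 − 6×38 / (5×24) = 1 − 228/120 ≈ -0.900

-0.900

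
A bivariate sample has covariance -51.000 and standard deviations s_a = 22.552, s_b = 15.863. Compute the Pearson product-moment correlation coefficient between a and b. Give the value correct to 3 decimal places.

r = Cov(a,b) / (s_a · s_b) = -51.000 / (22.552 × 15.863)
  = -51.000 / 357.7424 ≈ -0.143

-0.143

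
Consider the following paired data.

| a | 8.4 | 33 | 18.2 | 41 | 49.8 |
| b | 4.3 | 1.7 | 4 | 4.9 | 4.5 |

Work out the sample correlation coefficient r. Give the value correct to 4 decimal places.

n = 5, Σa = 150.4, Σb = 19.4, Σa² = 5651.84, Σb² = 81.64, Σab = 590.02
nΣab − ΣaΣb = 2950.1 − 2917.76 = 32.34
nΣa² − (Σa)² = 28259.2 − 22620.16 = 5639.04; nΣb² − (Σb)² = 408.2 − 376.36 = 31.84
r = 32.34 / √(5639.04 × 31.84) = 32.34 / 423.7299 ≈ 0.0763

0.0763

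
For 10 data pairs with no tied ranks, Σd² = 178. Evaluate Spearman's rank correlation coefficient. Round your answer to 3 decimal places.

-0.079

ρ = 1 − 6Σd² / [n(n²−1)] = 1 − 6×178 / (10×99)
  = 1 − 1068/990 = 1 − 1.0788 ≈ -0.079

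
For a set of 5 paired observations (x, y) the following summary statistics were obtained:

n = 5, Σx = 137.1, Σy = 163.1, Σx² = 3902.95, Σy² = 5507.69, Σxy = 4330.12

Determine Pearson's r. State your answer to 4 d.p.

-0.8660

r = (nΣxy − ΣxΣy) / √[(nΣx² − (Σx)²)(nΣy² − (Σy)²)]
Numerator: 5×4330.12 − 137.1×163.1 = -710.41
Denominator: √[(19514.75 − 18796.41)(27538.45 − 26601.61)] = √[718.34 × 936.84] = 820.3473
r = -710.41 / 820.3473 ≈ -0.8660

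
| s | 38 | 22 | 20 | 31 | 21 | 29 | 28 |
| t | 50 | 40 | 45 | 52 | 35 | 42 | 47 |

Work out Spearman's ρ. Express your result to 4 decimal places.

Rank s: 7, 3, 1, 6, 2, 5, 4
Rank t: 6, 2, 4, 7, 1, 3, 5
d = rank(s) − rank(t): 1, 1, -3, -1, 1, 2, -1; Σd² = 18
ρ = 1 − 6Σd² / [n(n²−1)] = 1 − 6×18 / (7×48) = 1 − 108/336 ≈ 0.6786

0.6786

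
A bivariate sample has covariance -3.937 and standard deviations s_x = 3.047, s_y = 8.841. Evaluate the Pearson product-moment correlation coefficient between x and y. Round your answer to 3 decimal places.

r = Cov(x,y) / (s_x · s_y) = -3.937 / (3.047 × 8.841)
  = -3.937 / 26.9385 ≈ -0.146

-0.146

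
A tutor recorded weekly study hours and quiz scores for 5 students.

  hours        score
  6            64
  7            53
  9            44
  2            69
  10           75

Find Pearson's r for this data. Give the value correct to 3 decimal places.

n = 5, Σx = 34, Σy = 305, Σx² = 270, Σy² = 19227, Σxy = 2039
nΣxy − ΣxΣy = 10195 − 10370 = -175
nΣx² − (Σx)² = 1350 − 1156 = 194; nΣy² − (Σy)² = 96135 − 93025 = 3110
r = -175 / √(194 × 3110) = -175 / 776.7496 ≈ -0.225

-0.225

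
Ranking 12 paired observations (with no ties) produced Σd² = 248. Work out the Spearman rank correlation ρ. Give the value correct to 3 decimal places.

0.133

ρ = 1 − 6Σd² / [n(n²−1)] = 1 − 6×248 / (12×143)
  = 1 − 1488/1716 = 1 − 0.8671 ≈ 0.133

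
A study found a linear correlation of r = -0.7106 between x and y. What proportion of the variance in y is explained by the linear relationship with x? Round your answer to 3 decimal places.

0.505

r² = (-0.7106)² = 0.505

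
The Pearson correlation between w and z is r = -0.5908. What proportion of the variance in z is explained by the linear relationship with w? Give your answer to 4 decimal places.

0.3490

r² = (-0.5908)² = 0.3490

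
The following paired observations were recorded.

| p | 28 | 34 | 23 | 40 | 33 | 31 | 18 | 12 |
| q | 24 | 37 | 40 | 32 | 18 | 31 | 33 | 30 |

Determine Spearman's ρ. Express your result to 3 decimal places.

Rank p: 4, 7, 3, 8, 6, 5, 2, 1
Rank q: 2, 7, 8, 5, 1, 4, 6, 3
d = rank(p) − rank(q): 2, 0, -5, 3, 5, 1, -4, -2; Σd² = 84
ρ = 1 − 6Σd² / [n(n²−1)] = 1 − 6×84 / (8×63) = 1 − 504/504 ≈ 0.000

0.000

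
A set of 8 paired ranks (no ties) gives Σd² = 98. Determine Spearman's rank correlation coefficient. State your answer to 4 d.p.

ρ = 1 − 6Σd² / [n(n²−1)] = 1 − 6×98 / (8×63)
  = 1 − 588/504 = 1 − 1.16667 ≈ -0.1667

-0.1667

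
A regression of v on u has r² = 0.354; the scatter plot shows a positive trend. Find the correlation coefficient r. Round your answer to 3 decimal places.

0.595

|r| = √0.354 = 0.595
The association is positive, so r = 0.595.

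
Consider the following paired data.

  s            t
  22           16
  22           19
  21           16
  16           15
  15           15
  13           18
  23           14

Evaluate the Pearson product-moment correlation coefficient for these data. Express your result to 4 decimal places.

-0.0893

n = 7, Σs = 132, Σt = 113, Σs² = 2588, Σt² = 1843, Σst = 2127
nΣst − ΣsΣt = 14889 − 14916 = -27
nΣs² − (Σs)² = 18116 − 17424 = 692; nΣt² − (Σt)² = 12901 − 12769 = 132
r = -27 / √(692 × 132) = -27 / 302.2317 ≈ -0.0893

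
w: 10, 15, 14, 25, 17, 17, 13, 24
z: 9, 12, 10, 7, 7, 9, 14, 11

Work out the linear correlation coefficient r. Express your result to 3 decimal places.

n = 8, Σw = 135, Σz = 79, Σw² = 2469, Σz² = 821, Σwz = 1303
nΣwz − ΣwΣz = 10424 − 10665 = -241
nΣw² − (Σw)² = 19752 − 18225 = 1527; nΣz² − (Σz)² = 6568 − 6241 = 327
r = -241 / √(1527 × 327) = -241 / 706.6322 ≈ -0.341

-0.341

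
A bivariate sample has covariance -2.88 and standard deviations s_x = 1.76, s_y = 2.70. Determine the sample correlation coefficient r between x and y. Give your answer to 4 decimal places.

r = Cov(x,y) / (s_x · s_y) = -2.88 / (1.76 × 2.70)
  = -2.88 / 4.7520 ≈ -0.6061

-0.6061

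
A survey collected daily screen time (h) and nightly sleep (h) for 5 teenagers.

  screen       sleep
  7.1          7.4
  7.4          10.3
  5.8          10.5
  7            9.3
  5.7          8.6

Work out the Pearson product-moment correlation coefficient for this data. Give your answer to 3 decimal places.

n = 5, Σx = 33, Σy = 46.1, Σx² = 220.3, Σy² = 431.55, Σxy = 303.78
nΣxy − ΣxΣy = 1518.9 − 1521.3 = -2.4
nΣx² − (Σx)² = 1101.5 − 1089 = 12.5; nΣy² − (Σy)² = 2157.75 − 2125.21 = 32.54
r = -2.4 / √(12.5 × 32.54) = -2.4 / 20.1680 ≈ -0.119

-0.119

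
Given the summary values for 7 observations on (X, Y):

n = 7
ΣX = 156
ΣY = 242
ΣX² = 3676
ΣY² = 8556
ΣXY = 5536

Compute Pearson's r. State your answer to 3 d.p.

0.734

r = (nΣXY − ΣXΣY) / √[(nΣX² − (ΣX)²)(nΣY² − (ΣY)²)]
Numerator: 7×5536 − 156×242 = 1000
Denominator: √[(25732 − 24336)(59892 − 58564)] = √[1396 × 1328] = 1361.5756
r = 1000 / 1361.5756 ≈ 0.734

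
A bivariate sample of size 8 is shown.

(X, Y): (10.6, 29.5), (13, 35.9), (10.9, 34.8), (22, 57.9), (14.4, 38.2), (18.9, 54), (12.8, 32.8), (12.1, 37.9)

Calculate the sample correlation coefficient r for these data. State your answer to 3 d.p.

n = 8, ΣX = 114.7, ΣY = 321, ΣX² = 1758.99, ΣY² = 13610, ΣXY = 4881.63
nΣXY − ΣXΣY = 39053.04 − 36818.7 = 2234.34
nΣX² − (ΣX)² = 14071.92 − 13156.09 = 915.83; nΣY² − (ΣY)² = 108880 − 103041 = 5839
r = 2234.34 / √(915.83 × 5839) = 2234.34 / 2312.4730 ≈ 0.966

0.966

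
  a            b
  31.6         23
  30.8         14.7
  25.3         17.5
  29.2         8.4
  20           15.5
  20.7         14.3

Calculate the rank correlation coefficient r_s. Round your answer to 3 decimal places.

0.257

Rank a: 6, 5, 3, 4, 1, 2
Rank b: 6, 3, 5, 1, 4, 2
d = rank(a) − rank(b): 0, 2, -2, 3, -3, 0; Σd² = 26
ρ = 1 − 6Σd² / [n(n²−1)] = 1 − 6×26 / (6×35) = 1 − 156/210 ≈ 0.257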